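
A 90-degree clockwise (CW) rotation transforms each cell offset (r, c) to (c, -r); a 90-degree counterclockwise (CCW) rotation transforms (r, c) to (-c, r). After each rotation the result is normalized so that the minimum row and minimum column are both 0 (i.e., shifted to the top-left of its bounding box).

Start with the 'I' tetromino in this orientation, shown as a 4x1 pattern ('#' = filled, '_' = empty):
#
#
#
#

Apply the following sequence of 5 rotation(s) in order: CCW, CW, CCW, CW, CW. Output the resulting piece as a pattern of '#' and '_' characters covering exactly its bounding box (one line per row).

Start:
#
#
#
#
After rotation 1 (CCW):
####
After rotation 2 (CW):
#
#
#
#
After rotation 3 (CCW):
####
After rotation 4 (CW):
#
#
#
#
After rotation 5 (CW):
####

Answer: ####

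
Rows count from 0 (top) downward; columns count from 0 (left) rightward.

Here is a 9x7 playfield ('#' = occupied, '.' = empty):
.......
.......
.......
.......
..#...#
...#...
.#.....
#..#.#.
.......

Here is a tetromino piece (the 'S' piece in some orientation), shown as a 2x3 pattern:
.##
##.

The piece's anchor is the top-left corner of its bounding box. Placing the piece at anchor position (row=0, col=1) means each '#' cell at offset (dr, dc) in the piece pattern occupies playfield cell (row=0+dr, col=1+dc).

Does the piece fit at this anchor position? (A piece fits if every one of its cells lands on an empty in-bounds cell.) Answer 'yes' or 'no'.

Check each piece cell at anchor (0, 1):
  offset (0,1) -> (0,2): empty -> OK
  offset (0,2) -> (0,3): empty -> OK
  offset (1,0) -> (1,1): empty -> OK
  offset (1,1) -> (1,2): empty -> OK
All cells valid: yes

Answer: yes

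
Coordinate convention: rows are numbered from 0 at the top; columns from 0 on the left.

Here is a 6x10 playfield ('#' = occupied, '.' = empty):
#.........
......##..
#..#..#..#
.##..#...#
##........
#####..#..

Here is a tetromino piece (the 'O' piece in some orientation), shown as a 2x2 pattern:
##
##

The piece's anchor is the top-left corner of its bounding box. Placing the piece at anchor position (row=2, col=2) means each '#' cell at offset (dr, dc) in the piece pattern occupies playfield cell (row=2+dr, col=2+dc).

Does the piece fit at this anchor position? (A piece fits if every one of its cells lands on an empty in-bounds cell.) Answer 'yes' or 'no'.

Answer: no

Derivation:
Check each piece cell at anchor (2, 2):
  offset (0,0) -> (2,2): empty -> OK
  offset (0,1) -> (2,3): occupied ('#') -> FAIL
  offset (1,0) -> (3,2): occupied ('#') -> FAIL
  offset (1,1) -> (3,3): empty -> OK
All cells valid: no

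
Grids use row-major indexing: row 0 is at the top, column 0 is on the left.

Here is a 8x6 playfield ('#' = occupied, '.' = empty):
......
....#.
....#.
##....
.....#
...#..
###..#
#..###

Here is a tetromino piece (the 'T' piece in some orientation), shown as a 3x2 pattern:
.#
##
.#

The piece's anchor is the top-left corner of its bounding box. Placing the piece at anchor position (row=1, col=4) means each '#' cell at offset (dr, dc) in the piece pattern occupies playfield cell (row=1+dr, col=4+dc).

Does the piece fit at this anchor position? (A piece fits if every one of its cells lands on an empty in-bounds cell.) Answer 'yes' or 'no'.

Check each piece cell at anchor (1, 4):
  offset (0,1) -> (1,5): empty -> OK
  offset (1,0) -> (2,4): occupied ('#') -> FAIL
  offset (1,1) -> (2,5): empty -> OK
  offset (2,1) -> (3,5): empty -> OK
All cells valid: no

Answer: no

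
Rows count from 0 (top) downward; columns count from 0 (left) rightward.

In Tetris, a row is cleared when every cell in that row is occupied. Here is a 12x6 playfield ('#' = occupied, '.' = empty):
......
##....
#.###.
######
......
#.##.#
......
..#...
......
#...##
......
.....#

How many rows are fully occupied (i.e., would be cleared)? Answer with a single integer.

Check each row:
  row 0: 6 empty cells -> not full
  row 1: 4 empty cells -> not full
  row 2: 2 empty cells -> not full
  row 3: 0 empty cells -> FULL (clear)
  row 4: 6 empty cells -> not full
  row 5: 2 empty cells -> not full
  row 6: 6 empty cells -> not full
  row 7: 5 empty cells -> not full
  row 8: 6 empty cells -> not full
  row 9: 3 empty cells -> not full
  row 10: 6 empty cells -> not full
  row 11: 5 empty cells -> not full
Total rows cleared: 1

Answer: 1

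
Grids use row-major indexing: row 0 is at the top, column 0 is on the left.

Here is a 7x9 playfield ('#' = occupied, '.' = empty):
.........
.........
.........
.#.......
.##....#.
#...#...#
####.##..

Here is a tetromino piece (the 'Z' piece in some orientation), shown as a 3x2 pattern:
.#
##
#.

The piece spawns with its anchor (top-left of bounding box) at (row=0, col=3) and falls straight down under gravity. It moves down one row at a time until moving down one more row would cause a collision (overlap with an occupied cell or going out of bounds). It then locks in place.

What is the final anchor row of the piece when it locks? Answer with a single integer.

Spawn at (row=0, col=3). Try each row:
  row 0: fits
  row 1: fits
  row 2: fits
  row 3: fits
  row 4: blocked -> lock at row 3

Answer: 3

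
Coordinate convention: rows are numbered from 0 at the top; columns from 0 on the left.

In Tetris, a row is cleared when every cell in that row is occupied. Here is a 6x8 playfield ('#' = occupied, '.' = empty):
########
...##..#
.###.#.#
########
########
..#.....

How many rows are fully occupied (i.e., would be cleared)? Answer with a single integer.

Check each row:
  row 0: 0 empty cells -> FULL (clear)
  row 1: 5 empty cells -> not full
  row 2: 3 empty cells -> not full
  row 3: 0 empty cells -> FULL (clear)
  row 4: 0 empty cells -> FULL (clear)
  row 5: 7 empty cells -> not full
Total rows cleared: 3

Answer: 3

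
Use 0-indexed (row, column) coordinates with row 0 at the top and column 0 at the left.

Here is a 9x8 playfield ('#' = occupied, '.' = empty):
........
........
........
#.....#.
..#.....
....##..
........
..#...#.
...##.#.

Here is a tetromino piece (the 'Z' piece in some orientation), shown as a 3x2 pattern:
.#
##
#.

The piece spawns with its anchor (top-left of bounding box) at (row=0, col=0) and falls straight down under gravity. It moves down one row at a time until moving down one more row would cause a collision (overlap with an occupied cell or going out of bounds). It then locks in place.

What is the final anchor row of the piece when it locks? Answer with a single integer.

Spawn at (row=0, col=0). Try each row:
  row 0: fits
  row 1: blocked -> lock at row 0

Answer: 0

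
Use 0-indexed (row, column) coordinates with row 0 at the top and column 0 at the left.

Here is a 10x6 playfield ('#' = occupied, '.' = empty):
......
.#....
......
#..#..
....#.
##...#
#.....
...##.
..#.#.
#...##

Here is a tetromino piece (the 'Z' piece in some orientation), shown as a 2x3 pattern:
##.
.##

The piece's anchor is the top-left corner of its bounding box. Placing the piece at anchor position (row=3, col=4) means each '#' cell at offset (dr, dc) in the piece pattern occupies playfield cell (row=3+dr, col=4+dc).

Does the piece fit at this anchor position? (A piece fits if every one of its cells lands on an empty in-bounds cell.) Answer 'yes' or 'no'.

Check each piece cell at anchor (3, 4):
  offset (0,0) -> (3,4): empty -> OK
  offset (0,1) -> (3,5): empty -> OK
  offset (1,1) -> (4,5): empty -> OK
  offset (1,2) -> (4,6): out of bounds -> FAIL
All cells valid: no

Answer: no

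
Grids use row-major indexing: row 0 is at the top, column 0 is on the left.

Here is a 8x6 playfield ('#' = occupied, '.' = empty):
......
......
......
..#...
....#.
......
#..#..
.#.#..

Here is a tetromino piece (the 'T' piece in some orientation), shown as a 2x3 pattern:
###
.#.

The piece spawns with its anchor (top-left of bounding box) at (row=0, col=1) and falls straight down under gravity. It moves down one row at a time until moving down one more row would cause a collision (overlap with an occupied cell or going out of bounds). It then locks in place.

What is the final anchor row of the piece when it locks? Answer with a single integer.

Spawn at (row=0, col=1). Try each row:
  row 0: fits
  row 1: fits
  row 2: blocked -> lock at row 1

Answer: 1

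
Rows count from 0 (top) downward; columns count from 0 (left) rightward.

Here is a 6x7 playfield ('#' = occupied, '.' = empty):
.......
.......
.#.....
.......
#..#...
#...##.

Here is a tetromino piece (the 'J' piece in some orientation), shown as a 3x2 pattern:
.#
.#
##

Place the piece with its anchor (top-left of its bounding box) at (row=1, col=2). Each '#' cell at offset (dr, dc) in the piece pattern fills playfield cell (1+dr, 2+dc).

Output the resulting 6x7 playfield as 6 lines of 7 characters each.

Answer: .......
...#...
.#.#...
..##...
#..#...
#...##.

Derivation:
Fill (1+0,2+1) = (1,3)
Fill (1+1,2+1) = (2,3)
Fill (1+2,2+0) = (3,2)
Fill (1+2,2+1) = (3,3)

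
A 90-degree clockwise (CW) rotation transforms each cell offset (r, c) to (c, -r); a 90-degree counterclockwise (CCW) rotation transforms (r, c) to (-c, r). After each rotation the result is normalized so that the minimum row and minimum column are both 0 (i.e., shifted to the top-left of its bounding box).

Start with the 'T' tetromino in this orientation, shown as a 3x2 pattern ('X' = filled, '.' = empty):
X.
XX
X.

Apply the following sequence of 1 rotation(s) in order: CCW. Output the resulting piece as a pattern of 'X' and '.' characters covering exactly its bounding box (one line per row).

Start:
X.
XX
X.
After rotation 1 (CCW):
.X.
XXX

Answer: .X.
XXX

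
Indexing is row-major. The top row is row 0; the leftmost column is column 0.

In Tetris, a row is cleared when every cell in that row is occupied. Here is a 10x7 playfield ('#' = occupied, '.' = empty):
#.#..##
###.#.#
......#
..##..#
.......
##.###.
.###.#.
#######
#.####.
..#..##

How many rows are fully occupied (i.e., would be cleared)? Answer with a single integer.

Check each row:
  row 0: 3 empty cells -> not full
  row 1: 2 empty cells -> not full
  row 2: 6 empty cells -> not full
  row 3: 4 empty cells -> not full
  row 4: 7 empty cells -> not full
  row 5: 2 empty cells -> not full
  row 6: 3 empty cells -> not full
  row 7: 0 empty cells -> FULL (clear)
  row 8: 2 empty cells -> not full
  row 9: 4 empty cells -> not full
Total rows cleared: 1

Answer: 1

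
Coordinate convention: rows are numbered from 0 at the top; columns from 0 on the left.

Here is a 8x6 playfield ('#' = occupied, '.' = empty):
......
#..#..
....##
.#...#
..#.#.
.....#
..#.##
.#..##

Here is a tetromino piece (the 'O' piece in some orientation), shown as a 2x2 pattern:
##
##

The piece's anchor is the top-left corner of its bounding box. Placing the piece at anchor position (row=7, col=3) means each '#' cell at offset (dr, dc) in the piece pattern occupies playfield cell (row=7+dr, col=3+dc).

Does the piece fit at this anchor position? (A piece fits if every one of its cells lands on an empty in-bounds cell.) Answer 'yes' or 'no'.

Check each piece cell at anchor (7, 3):
  offset (0,0) -> (7,3): empty -> OK
  offset (0,1) -> (7,4): occupied ('#') -> FAIL
  offset (1,0) -> (8,3): out of bounds -> FAIL
  offset (1,1) -> (8,4): out of bounds -> FAIL
All cells valid: no

Answer: no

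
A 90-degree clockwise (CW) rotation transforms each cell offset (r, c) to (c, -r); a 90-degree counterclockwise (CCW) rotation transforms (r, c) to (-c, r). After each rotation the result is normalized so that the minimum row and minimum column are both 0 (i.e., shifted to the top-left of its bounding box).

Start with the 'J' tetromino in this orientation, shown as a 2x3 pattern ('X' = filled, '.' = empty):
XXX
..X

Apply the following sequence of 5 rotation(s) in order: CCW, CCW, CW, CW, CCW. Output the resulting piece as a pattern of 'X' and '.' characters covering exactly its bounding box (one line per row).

Start:
XXX
..X
After rotation 1 (CCW):
XX
X.
X.
After rotation 2 (CCW):
X..
XXX
After rotation 3 (CW):
XX
X.
X.
After rotation 4 (CW):
XXX
..X
After rotation 5 (CCW):
XX
X.
X.

Answer: XX
X.
X.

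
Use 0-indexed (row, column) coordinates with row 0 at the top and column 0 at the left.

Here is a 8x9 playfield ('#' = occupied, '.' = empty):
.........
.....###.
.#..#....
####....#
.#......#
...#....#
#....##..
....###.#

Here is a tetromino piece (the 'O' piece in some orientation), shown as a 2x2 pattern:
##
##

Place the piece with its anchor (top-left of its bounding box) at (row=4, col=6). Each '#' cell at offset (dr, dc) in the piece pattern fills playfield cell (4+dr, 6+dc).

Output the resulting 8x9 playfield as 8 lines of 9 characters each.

Fill (4+0,6+0) = (4,6)
Fill (4+0,6+1) = (4,7)
Fill (4+1,6+0) = (5,6)
Fill (4+1,6+1) = (5,7)

Answer: .........
.....###.
.#..#....
####....#
.#....###
...#..###
#....##..
....###.#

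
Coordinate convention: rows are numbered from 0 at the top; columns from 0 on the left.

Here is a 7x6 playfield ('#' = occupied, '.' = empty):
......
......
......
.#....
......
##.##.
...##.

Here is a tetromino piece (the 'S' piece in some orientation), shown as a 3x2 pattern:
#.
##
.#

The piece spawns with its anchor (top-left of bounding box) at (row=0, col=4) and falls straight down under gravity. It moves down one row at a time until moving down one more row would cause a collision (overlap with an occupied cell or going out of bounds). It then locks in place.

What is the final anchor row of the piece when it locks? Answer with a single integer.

Spawn at (row=0, col=4). Try each row:
  row 0: fits
  row 1: fits
  row 2: fits
  row 3: fits
  row 4: blocked -> lock at row 3

Answer: 3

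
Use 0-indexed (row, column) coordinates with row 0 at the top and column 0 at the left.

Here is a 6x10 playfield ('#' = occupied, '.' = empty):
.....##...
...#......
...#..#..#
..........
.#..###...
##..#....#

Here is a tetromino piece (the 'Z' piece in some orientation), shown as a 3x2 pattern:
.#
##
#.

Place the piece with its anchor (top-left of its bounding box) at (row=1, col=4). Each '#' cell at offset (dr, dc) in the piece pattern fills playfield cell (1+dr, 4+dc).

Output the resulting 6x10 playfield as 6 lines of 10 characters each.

Fill (1+0,4+1) = (1,5)
Fill (1+1,4+0) = (2,4)
Fill (1+1,4+1) = (2,5)
Fill (1+2,4+0) = (3,4)

Answer: .....##...
...#.#....
...####..#
....#.....
.#..###...
##..#....#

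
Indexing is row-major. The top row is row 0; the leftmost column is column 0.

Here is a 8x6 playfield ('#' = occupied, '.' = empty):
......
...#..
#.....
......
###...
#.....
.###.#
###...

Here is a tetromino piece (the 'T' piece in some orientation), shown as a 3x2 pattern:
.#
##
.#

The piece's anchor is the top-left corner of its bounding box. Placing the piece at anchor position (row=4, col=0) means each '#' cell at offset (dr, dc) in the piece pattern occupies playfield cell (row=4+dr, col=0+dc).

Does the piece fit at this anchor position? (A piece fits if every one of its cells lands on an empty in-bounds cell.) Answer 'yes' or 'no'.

Check each piece cell at anchor (4, 0):
  offset (0,1) -> (4,1): occupied ('#') -> FAIL
  offset (1,0) -> (5,0): occupied ('#') -> FAIL
  offset (1,1) -> (5,1): empty -> OK
  offset (2,1) -> (6,1): occupied ('#') -> FAIL
All cells valid: no

Answer: no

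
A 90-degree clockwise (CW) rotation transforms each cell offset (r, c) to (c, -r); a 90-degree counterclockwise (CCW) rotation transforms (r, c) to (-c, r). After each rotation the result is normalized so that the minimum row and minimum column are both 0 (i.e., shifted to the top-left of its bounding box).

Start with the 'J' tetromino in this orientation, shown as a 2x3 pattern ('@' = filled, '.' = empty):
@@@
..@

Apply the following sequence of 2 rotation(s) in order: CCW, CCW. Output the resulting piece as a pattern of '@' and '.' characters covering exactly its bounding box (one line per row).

Answer: @..
@@@

Derivation:
Start:
@@@
..@
After rotation 1 (CCW):
@@
@.
@.
After rotation 2 (CCW):
@..
@@@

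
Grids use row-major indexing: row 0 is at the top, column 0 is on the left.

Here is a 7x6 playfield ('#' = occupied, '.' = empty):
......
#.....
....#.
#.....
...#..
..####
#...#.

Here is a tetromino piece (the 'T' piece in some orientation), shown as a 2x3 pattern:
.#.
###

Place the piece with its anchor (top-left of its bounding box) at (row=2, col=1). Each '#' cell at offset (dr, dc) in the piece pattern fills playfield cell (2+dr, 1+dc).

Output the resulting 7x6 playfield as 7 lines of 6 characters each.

Fill (2+0,1+1) = (2,2)
Fill (2+1,1+0) = (3,1)
Fill (2+1,1+1) = (3,2)
Fill (2+1,1+2) = (3,3)

Answer: ......
#.....
..#.#.
####..
...#..
..####
#...#.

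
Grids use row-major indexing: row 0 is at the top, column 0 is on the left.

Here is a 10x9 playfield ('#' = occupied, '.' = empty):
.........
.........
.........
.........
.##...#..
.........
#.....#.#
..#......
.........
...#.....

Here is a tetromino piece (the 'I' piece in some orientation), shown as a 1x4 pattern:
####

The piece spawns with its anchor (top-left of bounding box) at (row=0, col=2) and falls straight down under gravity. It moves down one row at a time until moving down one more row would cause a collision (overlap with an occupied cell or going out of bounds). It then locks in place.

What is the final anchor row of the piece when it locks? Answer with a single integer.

Answer: 3

Derivation:
Spawn at (row=0, col=2). Try each row:
  row 0: fits
  row 1: fits
  row 2: fits
  row 3: fits
  row 4: blocked -> lock at row 3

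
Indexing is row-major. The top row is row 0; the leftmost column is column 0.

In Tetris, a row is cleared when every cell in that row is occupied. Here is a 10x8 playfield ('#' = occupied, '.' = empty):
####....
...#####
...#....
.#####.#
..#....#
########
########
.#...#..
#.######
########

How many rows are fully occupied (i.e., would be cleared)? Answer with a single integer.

Answer: 3

Derivation:
Check each row:
  row 0: 4 empty cells -> not full
  row 1: 3 empty cells -> not full
  row 2: 7 empty cells -> not full
  row 3: 2 empty cells -> not full
  row 4: 6 empty cells -> not full
  row 5: 0 empty cells -> FULL (clear)
  row 6: 0 empty cells -> FULL (clear)
  row 7: 6 empty cells -> not full
  row 8: 1 empty cell -> not full
  row 9: 0 empty cells -> FULL (clear)
Total rows cleared: 3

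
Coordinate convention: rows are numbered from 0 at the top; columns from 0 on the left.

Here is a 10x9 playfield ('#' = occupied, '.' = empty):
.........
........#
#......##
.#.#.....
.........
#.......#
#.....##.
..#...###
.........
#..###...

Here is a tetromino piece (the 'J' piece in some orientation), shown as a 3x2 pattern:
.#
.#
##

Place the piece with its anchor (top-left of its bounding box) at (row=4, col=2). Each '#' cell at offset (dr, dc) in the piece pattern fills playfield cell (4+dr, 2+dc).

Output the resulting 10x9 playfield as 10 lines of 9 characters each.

Answer: .........
........#
#......##
.#.#.....
...#.....
#..#....#
#.##..##.
..#...###
.........
#..###...

Derivation:
Fill (4+0,2+1) = (4,3)
Fill (4+1,2+1) = (5,3)
Fill (4+2,2+0) = (6,2)
Fill (4+2,2+1) = (6,3)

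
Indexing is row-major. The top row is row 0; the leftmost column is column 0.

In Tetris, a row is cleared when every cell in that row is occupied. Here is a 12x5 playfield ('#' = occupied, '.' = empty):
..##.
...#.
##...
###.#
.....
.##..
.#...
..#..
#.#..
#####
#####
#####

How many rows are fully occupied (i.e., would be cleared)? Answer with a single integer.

Answer: 3

Derivation:
Check each row:
  row 0: 3 empty cells -> not full
  row 1: 4 empty cells -> not full
  row 2: 3 empty cells -> not full
  row 3: 1 empty cell -> not full
  row 4: 5 empty cells -> not full
  row 5: 3 empty cells -> not full
  row 6: 4 empty cells -> not full
  row 7: 4 empty cells -> not full
  row 8: 3 empty cells -> not full
  row 9: 0 empty cells -> FULL (clear)
  row 10: 0 empty cells -> FULL (clear)
  row 11: 0 empty cells -> FULL (clear)
Total rows cleared: 3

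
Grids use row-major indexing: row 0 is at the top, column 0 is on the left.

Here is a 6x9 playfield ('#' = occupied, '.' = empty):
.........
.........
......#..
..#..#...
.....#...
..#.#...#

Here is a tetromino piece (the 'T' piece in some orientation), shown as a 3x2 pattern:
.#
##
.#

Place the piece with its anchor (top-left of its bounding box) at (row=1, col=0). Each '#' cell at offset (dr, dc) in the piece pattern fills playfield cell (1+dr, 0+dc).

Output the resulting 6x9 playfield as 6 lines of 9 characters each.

Answer: .........
.#.......
##....#..
.##..#...
.....#...
..#.#...#

Derivation:
Fill (1+0,0+1) = (1,1)
Fill (1+1,0+0) = (2,0)
Fill (1+1,0+1) = (2,1)
Fill (1+2,0+1) = (3,1)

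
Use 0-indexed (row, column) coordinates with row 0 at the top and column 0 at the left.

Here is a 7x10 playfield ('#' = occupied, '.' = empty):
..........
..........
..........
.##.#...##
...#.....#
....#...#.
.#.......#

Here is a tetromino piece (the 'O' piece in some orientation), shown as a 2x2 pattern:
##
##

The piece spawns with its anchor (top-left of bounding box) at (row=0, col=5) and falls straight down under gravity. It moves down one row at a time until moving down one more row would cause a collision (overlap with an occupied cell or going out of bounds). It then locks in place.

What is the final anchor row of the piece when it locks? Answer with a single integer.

Spawn at (row=0, col=5). Try each row:
  row 0: fits
  row 1: fits
  row 2: fits
  row 3: fits
  row 4: fits
  row 5: fits
  row 6: blocked -> lock at row 5

Answer: 5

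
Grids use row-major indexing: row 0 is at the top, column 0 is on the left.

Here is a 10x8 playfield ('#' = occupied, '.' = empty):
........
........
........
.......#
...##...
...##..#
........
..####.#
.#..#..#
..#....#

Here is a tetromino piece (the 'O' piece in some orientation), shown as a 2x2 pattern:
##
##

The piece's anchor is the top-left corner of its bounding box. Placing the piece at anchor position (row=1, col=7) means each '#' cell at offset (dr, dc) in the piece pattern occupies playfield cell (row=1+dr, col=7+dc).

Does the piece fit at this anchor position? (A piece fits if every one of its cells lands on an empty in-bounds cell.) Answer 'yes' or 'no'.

Answer: no

Derivation:
Check each piece cell at anchor (1, 7):
  offset (0,0) -> (1,7): empty -> OK
  offset (0,1) -> (1,8): out of bounds -> FAIL
  offset (1,0) -> (2,7): empty -> OK
  offset (1,1) -> (2,8): out of bounds -> FAIL
All cells valid: no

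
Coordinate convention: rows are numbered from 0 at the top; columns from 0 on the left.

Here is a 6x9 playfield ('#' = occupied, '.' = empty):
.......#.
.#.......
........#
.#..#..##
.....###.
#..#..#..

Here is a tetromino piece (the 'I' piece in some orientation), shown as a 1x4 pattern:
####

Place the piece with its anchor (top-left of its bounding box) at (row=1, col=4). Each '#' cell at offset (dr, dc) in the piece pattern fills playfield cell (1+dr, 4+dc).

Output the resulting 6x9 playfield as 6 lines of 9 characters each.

Fill (1+0,4+0) = (1,4)
Fill (1+0,4+1) = (1,5)
Fill (1+0,4+2) = (1,6)
Fill (1+0,4+3) = (1,7)

Answer: .......#.
.#..####.
........#
.#..#..##
.....###.
#..#..#..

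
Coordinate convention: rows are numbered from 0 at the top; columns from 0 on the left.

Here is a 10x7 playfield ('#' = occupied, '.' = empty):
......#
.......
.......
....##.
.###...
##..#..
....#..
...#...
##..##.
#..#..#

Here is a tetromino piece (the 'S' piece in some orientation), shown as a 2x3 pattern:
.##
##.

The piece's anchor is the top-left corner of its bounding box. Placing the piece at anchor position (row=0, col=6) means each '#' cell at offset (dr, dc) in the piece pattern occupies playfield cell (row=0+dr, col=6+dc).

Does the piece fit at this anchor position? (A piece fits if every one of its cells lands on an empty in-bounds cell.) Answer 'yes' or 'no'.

Check each piece cell at anchor (0, 6):
  offset (0,1) -> (0,7): out of bounds -> FAIL
  offset (0,2) -> (0,8): out of bounds -> FAIL
  offset (1,0) -> (1,6): empty -> OK
  offset (1,1) -> (1,7): out of bounds -> FAIL
All cells valid: no

Answer: no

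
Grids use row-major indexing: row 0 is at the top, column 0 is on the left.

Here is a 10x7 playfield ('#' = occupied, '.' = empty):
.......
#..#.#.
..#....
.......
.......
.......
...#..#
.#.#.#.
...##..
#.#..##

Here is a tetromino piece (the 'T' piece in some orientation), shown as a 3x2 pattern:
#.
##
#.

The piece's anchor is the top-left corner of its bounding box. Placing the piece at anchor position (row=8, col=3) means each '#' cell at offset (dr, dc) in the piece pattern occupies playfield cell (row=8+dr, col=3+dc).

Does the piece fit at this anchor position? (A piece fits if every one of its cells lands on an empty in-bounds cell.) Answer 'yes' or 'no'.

Check each piece cell at anchor (8, 3):
  offset (0,0) -> (8,3): occupied ('#') -> FAIL
  offset (1,0) -> (9,3): empty -> OK
  offset (1,1) -> (9,4): empty -> OK
  offset (2,0) -> (10,3): out of bounds -> FAIL
All cells valid: no

Answer: no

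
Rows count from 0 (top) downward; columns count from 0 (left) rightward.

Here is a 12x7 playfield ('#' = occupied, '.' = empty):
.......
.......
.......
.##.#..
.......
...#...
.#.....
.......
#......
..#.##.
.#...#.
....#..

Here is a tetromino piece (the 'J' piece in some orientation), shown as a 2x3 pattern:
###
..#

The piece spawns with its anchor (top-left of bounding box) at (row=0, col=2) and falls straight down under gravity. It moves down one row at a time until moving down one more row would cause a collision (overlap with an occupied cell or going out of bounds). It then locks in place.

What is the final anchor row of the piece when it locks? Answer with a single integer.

Spawn at (row=0, col=2). Try each row:
  row 0: fits
  row 1: fits
  row 2: blocked -> lock at row 1

Answer: 1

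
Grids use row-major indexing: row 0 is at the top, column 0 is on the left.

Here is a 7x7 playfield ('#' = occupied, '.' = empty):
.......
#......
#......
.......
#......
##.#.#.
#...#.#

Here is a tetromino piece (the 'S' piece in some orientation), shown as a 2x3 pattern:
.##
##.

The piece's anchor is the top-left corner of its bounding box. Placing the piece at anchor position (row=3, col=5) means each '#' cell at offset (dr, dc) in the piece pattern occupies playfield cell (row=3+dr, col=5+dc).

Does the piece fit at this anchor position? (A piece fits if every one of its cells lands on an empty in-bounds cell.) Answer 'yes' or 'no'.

Check each piece cell at anchor (3, 5):
  offset (0,1) -> (3,6): empty -> OK
  offset (0,2) -> (3,7): out of bounds -> FAIL
  offset (1,0) -> (4,5): empty -> OK
  offset (1,1) -> (4,6): empty -> OK
All cells valid: no

Answer: no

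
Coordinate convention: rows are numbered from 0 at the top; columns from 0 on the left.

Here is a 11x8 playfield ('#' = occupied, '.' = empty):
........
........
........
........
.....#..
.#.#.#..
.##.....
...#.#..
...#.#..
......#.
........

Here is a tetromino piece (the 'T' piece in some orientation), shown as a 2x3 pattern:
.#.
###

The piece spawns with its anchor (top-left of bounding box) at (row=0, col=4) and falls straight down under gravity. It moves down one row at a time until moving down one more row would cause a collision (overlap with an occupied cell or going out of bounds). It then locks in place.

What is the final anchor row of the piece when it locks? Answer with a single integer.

Spawn at (row=0, col=4). Try each row:
  row 0: fits
  row 1: fits
  row 2: fits
  row 3: blocked -> lock at row 2

Answer: 2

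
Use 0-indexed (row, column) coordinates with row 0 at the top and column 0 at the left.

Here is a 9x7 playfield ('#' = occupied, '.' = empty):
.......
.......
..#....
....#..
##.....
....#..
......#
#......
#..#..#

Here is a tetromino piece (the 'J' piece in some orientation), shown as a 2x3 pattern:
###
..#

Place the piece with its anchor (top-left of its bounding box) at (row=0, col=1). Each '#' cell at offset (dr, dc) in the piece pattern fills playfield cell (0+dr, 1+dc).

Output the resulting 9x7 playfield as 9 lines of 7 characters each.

Fill (0+0,1+0) = (0,1)
Fill (0+0,1+1) = (0,2)
Fill (0+0,1+2) = (0,3)
Fill (0+1,1+2) = (1,3)

Answer: .###...
...#...
..#....
....#..
##.....
....#..
......#
#......
#..#..#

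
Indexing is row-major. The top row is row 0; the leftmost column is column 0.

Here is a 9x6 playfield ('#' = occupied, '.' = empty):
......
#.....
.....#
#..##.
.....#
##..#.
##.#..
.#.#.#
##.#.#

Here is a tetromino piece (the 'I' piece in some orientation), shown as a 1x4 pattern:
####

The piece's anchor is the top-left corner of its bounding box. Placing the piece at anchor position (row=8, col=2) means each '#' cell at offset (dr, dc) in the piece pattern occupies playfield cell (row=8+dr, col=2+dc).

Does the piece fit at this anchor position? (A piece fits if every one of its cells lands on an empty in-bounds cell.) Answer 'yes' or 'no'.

Check each piece cell at anchor (8, 2):
  offset (0,0) -> (8,2): empty -> OK
  offset (0,1) -> (8,3): occupied ('#') -> FAIL
  offset (0,2) -> (8,4): empty -> OK
  offset (0,3) -> (8,5): occupied ('#') -> FAIL
All cells valid: no

Answer: no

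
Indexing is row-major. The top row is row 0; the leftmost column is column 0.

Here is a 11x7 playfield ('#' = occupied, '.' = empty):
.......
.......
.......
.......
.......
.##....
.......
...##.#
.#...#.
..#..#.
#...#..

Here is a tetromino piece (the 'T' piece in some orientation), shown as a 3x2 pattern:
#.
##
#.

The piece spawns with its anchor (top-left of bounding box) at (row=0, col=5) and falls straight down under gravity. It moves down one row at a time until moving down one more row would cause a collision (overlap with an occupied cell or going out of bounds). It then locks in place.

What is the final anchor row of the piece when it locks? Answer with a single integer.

Answer: 5

Derivation:
Spawn at (row=0, col=5). Try each row:
  row 0: fits
  row 1: fits
  row 2: fits
  row 3: fits
  row 4: fits
  row 5: fits
  row 6: blocked -> lock at row 5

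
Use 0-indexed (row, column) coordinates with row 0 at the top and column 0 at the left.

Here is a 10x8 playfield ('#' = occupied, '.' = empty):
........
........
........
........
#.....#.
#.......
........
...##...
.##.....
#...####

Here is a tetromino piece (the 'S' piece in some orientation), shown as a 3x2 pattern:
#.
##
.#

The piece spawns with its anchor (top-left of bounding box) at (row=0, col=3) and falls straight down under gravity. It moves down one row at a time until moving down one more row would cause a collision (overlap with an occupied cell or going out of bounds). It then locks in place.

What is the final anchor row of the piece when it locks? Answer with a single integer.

Spawn at (row=0, col=3). Try each row:
  row 0: fits
  row 1: fits
  row 2: fits
  row 3: fits
  row 4: fits
  row 5: blocked -> lock at row 4

Answer: 4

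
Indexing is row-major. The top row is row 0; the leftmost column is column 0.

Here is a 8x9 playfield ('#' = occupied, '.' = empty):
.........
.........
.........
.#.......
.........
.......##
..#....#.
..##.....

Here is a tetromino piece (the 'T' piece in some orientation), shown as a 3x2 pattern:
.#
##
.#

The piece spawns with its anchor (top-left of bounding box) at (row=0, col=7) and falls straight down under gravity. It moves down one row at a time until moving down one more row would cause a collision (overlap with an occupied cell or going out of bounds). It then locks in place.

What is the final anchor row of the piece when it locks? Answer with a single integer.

Answer: 2

Derivation:
Spawn at (row=0, col=7). Try each row:
  row 0: fits
  row 1: fits
  row 2: fits
  row 3: blocked -> lock at row 2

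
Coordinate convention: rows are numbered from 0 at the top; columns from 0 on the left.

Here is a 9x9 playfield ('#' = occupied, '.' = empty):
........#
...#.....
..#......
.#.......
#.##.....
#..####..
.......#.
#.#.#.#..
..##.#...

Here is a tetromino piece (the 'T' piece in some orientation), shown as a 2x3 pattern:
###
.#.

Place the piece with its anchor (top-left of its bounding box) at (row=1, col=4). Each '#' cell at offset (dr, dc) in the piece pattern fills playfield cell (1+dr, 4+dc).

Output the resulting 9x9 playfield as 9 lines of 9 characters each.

Answer: ........#
...####..
..#..#...
.#.......
#.##.....
#..####..
.......#.
#.#.#.#..
..##.#...

Derivation:
Fill (1+0,4+0) = (1,4)
Fill (1+0,4+1) = (1,5)
Fill (1+0,4+2) = (1,6)
Fill (1+1,4+1) = (2,5)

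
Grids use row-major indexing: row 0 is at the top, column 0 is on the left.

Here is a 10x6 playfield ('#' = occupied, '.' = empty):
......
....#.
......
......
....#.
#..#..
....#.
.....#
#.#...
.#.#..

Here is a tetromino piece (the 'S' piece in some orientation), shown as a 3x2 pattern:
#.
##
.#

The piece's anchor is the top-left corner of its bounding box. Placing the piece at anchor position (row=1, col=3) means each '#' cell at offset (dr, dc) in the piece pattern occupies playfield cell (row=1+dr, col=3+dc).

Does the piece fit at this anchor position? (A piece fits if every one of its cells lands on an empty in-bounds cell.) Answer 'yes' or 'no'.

Check each piece cell at anchor (1, 3):
  offset (0,0) -> (1,3): empty -> OK
  offset (1,0) -> (2,3): empty -> OK
  offset (1,1) -> (2,4): empty -> OK
  offset (2,1) -> (3,4): empty -> OK
All cells valid: yes

Answer: yes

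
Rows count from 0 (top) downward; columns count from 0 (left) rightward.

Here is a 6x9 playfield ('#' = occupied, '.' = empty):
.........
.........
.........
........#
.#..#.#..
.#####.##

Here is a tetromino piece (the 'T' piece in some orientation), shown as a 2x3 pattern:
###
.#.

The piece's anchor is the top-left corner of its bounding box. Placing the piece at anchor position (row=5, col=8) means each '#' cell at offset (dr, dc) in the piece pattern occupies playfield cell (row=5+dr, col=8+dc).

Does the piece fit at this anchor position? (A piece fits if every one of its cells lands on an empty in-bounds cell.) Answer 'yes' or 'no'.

Check each piece cell at anchor (5, 8):
  offset (0,0) -> (5,8): occupied ('#') -> FAIL
  offset (0,1) -> (5,9): out of bounds -> FAIL
  offset (0,2) -> (5,10): out of bounds -> FAIL
  offset (1,1) -> (6,9): out of bounds -> FAIL
All cells valid: no

Answer: no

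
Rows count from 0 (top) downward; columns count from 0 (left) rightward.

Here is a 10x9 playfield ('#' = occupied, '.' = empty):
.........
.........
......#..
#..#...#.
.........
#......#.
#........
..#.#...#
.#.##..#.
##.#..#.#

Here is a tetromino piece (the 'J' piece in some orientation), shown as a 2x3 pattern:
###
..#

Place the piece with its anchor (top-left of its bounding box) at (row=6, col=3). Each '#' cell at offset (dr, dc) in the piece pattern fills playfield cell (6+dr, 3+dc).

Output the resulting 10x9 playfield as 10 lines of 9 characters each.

Answer: .........
.........
......#..
#..#...#.
.........
#......#.
#..###...
..#.##..#
.#.##..#.
##.#..#.#

Derivation:
Fill (6+0,3+0) = (6,3)
Fill (6+0,3+1) = (6,4)
Fill (6+0,3+2) = (6,5)
Fill (6+1,3+2) = (7,5)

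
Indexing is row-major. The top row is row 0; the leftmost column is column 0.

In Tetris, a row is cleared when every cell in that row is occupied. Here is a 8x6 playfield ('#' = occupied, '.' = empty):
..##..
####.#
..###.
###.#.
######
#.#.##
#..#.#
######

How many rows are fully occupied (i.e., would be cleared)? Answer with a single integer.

Answer: 2

Derivation:
Check each row:
  row 0: 4 empty cells -> not full
  row 1: 1 empty cell -> not full
  row 2: 3 empty cells -> not full
  row 3: 2 empty cells -> not full
  row 4: 0 empty cells -> FULL (clear)
  row 5: 2 empty cells -> not full
  row 6: 3 empty cells -> not full
  row 7: 0 empty cells -> FULL (clear)
Total rows cleared: 2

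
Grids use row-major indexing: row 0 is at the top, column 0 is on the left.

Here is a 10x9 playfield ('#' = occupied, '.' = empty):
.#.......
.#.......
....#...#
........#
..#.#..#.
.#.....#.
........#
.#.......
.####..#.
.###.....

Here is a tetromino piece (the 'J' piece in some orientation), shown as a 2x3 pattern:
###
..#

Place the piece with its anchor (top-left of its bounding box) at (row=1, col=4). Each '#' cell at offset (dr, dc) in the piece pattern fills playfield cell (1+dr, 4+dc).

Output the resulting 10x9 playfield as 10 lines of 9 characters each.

Fill (1+0,4+0) = (1,4)
Fill (1+0,4+1) = (1,5)
Fill (1+0,4+2) = (1,6)
Fill (1+1,4+2) = (2,6)

Answer: .#.......
.#..###..
....#.#.#
........#
..#.#..#.
.#.....#.
........#
.#.......
.####..#.
.###.....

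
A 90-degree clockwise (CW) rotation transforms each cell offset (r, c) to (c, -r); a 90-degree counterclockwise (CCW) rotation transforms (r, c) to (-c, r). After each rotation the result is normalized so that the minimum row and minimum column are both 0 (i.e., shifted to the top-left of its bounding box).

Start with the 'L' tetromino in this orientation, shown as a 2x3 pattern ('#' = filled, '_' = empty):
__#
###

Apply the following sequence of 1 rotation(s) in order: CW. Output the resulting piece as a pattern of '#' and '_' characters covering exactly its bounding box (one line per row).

Answer: #_
#_
##

Derivation:
Start:
__#
###
After rotation 1 (CW):
#_
#_
##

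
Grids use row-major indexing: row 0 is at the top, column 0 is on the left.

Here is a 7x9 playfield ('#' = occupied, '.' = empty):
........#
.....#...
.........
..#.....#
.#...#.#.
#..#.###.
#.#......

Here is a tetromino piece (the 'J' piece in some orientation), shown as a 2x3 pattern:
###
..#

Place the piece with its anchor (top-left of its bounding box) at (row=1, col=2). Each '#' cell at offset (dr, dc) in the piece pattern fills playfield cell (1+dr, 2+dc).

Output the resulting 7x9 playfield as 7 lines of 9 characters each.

Answer: ........#
..####...
....#....
..#.....#
.#...#.#.
#..#.###.
#.#......

Derivation:
Fill (1+0,2+0) = (1,2)
Fill (1+0,2+1) = (1,3)
Fill (1+0,2+2) = (1,4)
Fill (1+1,2+2) = (2,4)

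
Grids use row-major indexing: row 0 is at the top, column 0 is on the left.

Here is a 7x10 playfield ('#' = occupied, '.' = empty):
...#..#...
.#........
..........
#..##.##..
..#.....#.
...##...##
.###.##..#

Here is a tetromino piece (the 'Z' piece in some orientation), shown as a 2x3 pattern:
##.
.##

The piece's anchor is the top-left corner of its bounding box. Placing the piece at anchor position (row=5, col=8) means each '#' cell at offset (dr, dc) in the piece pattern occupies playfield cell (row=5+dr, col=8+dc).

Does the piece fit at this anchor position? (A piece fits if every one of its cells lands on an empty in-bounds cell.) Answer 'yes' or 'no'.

Answer: no

Derivation:
Check each piece cell at anchor (5, 8):
  offset (0,0) -> (5,8): occupied ('#') -> FAIL
  offset (0,1) -> (5,9): occupied ('#') -> FAIL
  offset (1,1) -> (6,9): occupied ('#') -> FAIL
  offset (1,2) -> (6,10): out of bounds -> FAIL
All cells valid: no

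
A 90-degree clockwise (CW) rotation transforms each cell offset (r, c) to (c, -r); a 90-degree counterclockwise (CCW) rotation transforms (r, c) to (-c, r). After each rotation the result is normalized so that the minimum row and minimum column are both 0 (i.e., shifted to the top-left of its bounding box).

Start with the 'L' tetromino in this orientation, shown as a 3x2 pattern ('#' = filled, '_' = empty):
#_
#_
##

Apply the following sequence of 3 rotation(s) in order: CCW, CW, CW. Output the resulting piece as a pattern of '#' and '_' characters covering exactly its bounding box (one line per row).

Answer: ###
#__

Derivation:
Start:
#_
#_
##
After rotation 1 (CCW):
__#
###
After rotation 2 (CW):
#_
#_
##
After rotation 3 (CW):
###
#__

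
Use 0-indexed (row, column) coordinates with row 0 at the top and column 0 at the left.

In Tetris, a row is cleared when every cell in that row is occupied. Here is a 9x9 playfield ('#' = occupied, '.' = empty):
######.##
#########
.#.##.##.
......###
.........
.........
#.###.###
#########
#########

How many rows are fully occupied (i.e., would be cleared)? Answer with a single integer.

Check each row:
  row 0: 1 empty cell -> not full
  row 1: 0 empty cells -> FULL (clear)
  row 2: 4 empty cells -> not full
  row 3: 6 empty cells -> not full
  row 4: 9 empty cells -> not full
  row 5: 9 empty cells -> not full
  row 6: 2 empty cells -> not full
  row 7: 0 empty cells -> FULL (clear)
  row 8: 0 empty cells -> FULL (clear)
Total rows cleared: 3

Answer: 3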